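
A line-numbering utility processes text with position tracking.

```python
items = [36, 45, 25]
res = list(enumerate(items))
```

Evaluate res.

Step 1: enumerate pairs each element with its index:
  (0, 36)
  (1, 45)
  (2, 25)
Therefore res = [(0, 36), (1, 45), (2, 25)].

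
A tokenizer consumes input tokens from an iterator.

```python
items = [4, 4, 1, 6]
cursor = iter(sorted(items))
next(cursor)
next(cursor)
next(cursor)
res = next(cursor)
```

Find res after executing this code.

Step 1: sorted([4, 4, 1, 6]) = [1, 4, 4, 6].
Step 2: Create iterator and skip 3 elements.
Step 3: next() returns 6.
Therefore res = 6.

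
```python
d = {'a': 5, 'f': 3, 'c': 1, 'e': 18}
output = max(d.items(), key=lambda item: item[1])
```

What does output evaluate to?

Step 1: Find item with maximum value:
  ('a', 5)
  ('f', 3)
  ('c', 1)
  ('e', 18)
Step 2: Maximum value is 18 at key 'e'.
Therefore output = ('e', 18).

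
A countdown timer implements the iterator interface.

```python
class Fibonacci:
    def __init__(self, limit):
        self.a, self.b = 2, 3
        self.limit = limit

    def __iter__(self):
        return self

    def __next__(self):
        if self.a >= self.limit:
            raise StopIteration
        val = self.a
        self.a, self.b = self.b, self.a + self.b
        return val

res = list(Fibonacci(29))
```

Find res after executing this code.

Step 1: Fibonacci-like sequence (a=2, b=3) until >= 29:
  Yield 2, then a,b = 3,5
  Yield 3, then a,b = 5,8
  Yield 5, then a,b = 8,13
  Yield 8, then a,b = 13,21
  Yield 13, then a,b = 21,34
  Yield 21, then a,b = 34,55
Step 2: 34 >= 29, stop.
Therefore res = [2, 3, 5, 8, 13, 21].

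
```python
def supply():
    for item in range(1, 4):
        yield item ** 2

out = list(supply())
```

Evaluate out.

Step 1: For each item in range(1, 4), yield item**2:
  item=1: yield 1**2 = 1
  item=2: yield 2**2 = 4
  item=3: yield 3**2 = 9
Therefore out = [1, 4, 9].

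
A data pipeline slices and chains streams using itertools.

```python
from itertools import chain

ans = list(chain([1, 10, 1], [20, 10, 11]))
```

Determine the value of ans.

Step 1: chain() concatenates iterables: [1, 10, 1] + [20, 10, 11].
Therefore ans = [1, 10, 1, 20, 10, 11].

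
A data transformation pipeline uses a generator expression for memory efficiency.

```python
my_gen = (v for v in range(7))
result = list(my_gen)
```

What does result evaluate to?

Step 1: Generator expression iterates range(7): [0, 1, 2, 3, 4, 5, 6].
Step 2: list() collects all values.
Therefore result = [0, 1, 2, 3, 4, 5, 6].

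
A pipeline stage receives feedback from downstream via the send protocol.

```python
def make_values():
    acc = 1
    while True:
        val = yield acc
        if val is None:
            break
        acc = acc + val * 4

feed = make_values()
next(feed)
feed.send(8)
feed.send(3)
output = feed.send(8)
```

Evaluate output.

Step 1: next() -> yield acc=1.
Step 2: send(8) -> val=8, acc = 1 + 8*4 = 33, yield 33.
Step 3: send(3) -> val=3, acc = 33 + 3*4 = 45, yield 45.
Step 4: send(8) -> val=8, acc = 45 + 8*4 = 77, yield 77.
Therefore output = 77.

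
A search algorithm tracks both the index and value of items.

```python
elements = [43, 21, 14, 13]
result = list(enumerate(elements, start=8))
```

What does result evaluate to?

Step 1: enumerate with start=8:
  (8, 43)
  (9, 21)
  (10, 14)
  (11, 13)
Therefore result = [(8, 43), (9, 21), (10, 14), (11, 13)].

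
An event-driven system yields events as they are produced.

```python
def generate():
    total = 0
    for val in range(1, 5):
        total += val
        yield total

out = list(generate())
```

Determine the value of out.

Step 1: Generator accumulates running sum:
  val=1: total = 1, yield 1
  val=2: total = 3, yield 3
  val=3: total = 6, yield 6
  val=4: total = 10, yield 10
Therefore out = [1, 3, 6, 10].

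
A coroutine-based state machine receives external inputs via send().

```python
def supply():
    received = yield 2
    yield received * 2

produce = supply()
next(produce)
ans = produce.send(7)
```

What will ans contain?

Step 1: next(produce) advances to first yield, producing 2.
Step 2: send(7) resumes, received = 7.
Step 3: yield received * 2 = 7 * 2 = 14.
Therefore ans = 14.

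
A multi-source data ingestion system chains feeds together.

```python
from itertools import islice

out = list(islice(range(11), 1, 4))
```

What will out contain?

Step 1: islice(range(11), 1, 4) takes elements at indices [1, 4).
Step 2: Elements: [1, 2, 3].
Therefore out = [1, 2, 3].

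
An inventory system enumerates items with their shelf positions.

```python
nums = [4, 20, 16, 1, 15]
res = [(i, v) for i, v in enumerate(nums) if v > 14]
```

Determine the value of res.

Step 1: Filter enumerate([4, 20, 16, 1, 15]) keeping v > 14:
  (0, 4): 4 <= 14, excluded
  (1, 20): 20 > 14, included
  (2, 16): 16 > 14, included
  (3, 1): 1 <= 14, excluded
  (4, 15): 15 > 14, included
Therefore res = [(1, 20), (2, 16), (4, 15)].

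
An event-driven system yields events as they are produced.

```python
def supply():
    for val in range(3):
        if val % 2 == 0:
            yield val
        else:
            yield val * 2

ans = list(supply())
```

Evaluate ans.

Step 1: For each val in range(3), yield val if even, else val*2:
  val=0 (even): yield 0
  val=1 (odd): yield 1*2 = 2
  val=2 (even): yield 2
Therefore ans = [0, 2, 2].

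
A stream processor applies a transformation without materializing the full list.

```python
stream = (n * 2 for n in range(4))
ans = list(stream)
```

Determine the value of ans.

Step 1: For each n in range(4), compute n*2:
  n=0: 0*2 = 0
  n=1: 1*2 = 2
  n=2: 2*2 = 4
  n=3: 3*2 = 6
Therefore ans = [0, 2, 4, 6].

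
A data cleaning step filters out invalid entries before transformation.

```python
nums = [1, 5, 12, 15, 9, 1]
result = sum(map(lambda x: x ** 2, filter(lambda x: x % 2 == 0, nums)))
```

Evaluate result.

Step 1: Filter even numbers from [1, 5, 12, 15, 9, 1]: [12]
Step 2: Square each: [144]
Step 3: Sum = 144.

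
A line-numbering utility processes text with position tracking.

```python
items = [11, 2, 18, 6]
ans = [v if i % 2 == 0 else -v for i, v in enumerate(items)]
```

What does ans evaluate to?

Step 1: For each (i, v), keep v if i is even, negate if odd:
  i=0 (even): keep 11
  i=1 (odd): negate to -2
  i=2 (even): keep 18
  i=3 (odd): negate to -6
Therefore ans = [11, -2, 18, -6].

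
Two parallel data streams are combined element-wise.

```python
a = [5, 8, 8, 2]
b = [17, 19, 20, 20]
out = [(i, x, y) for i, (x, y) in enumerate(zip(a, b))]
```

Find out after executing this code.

Step 1: enumerate(zip(a, b)) gives index with paired elements:
  i=0: (5, 17)
  i=1: (8, 19)
  i=2: (8, 20)
  i=3: (2, 20)
Therefore out = [(0, 5, 17), (1, 8, 19), (2, 8, 20), (3, 2, 20)].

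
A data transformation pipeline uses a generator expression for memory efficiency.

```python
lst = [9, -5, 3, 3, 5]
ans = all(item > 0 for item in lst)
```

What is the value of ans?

Step 1: Check item > 0 for each element in [9, -5, 3, 3, 5]:
  9 > 0: True
  -5 > 0: False
  3 > 0: True
  3 > 0: True
  5 > 0: True
Step 2: all() returns False.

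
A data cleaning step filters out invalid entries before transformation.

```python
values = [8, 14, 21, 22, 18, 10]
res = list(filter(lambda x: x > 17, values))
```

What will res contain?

Step 1: Filter elements > 17:
  8: removed
  14: removed
  21: kept
  22: kept
  18: kept
  10: removed
Therefore res = [21, 22, 18].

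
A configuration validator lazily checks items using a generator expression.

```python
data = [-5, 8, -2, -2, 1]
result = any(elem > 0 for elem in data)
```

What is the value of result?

Step 1: Check elem > 0 for each element in [-5, 8, -2, -2, 1]:
  -5 > 0: False
  8 > 0: True
  -2 > 0: False
  -2 > 0: False
  1 > 0: True
Step 2: any() returns True.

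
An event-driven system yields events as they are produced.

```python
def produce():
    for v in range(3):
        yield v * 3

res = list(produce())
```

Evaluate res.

Step 1: For each v in range(3), yield v * 3:
  v=0: yield 0 * 3 = 0
  v=1: yield 1 * 3 = 3
  v=2: yield 2 * 3 = 6
Therefore res = [0, 3, 6].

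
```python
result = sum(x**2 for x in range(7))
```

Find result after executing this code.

Step 1: Compute x**2 for each x in range(7):
  x=0: 0**2 = 0
  x=1: 1**2 = 1
  x=2: 2**2 = 4
  x=3: 3**2 = 9
  x=4: 4**2 = 16
  x=5: 5**2 = 25
  x=6: 6**2 = 36
Step 2: sum = 0 + 1 + 4 + 9 + 16 + 25 + 36 = 91.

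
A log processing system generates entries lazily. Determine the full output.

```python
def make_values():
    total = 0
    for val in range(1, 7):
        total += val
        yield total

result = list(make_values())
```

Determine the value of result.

Step 1: Generator accumulates running sum:
  val=1: total = 1, yield 1
  val=2: total = 3, yield 3
  val=3: total = 6, yield 6
  val=4: total = 10, yield 10
  val=5: total = 15, yield 15
  val=6: total = 21, yield 21
Therefore result = [1, 3, 6, 10, 15, 21].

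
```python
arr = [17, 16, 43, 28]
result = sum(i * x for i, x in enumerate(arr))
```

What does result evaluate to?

Step 1: Compute i * x for each (i, x) in enumerate([17, 16, 43, 28]):
  i=0, x=17: 0*17 = 0
  i=1, x=16: 1*16 = 16
  i=2, x=43: 2*43 = 86
  i=3, x=28: 3*28 = 84
Step 2: sum = 0 + 16 + 86 + 84 = 186.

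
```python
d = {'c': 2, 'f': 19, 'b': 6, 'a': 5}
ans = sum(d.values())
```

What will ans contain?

Step 1: d.values() = [2, 19, 6, 5].
Step 2: sum = 32.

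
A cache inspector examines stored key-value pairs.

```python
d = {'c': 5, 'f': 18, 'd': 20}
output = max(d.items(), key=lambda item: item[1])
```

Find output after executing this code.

Step 1: Find item with maximum value:
  ('c', 5)
  ('f', 18)
  ('d', 20)
Step 2: Maximum value is 20 at key 'd'.
Therefore output = ('d', 20).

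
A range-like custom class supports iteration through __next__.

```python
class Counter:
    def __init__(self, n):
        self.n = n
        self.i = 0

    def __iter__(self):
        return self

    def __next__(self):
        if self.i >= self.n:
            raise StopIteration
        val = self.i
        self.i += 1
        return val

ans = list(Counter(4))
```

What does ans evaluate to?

Step 1: Counter(4) creates an iterator counting 0 to 3.
Step 2: list() consumes all values: [0, 1, 2, 3].
Therefore ans = [0, 1, 2, 3].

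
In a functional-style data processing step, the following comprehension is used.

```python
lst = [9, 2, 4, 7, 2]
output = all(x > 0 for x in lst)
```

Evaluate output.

Step 1: Check x > 0 for each element in [9, 2, 4, 7, 2]:
  9 > 0: True
  2 > 0: True
  4 > 0: True
  7 > 0: True
  2 > 0: True
Step 2: all() returns True.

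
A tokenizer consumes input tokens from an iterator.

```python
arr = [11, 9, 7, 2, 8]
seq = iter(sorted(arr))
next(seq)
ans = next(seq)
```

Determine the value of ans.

Step 1: sorted([11, 9, 7, 2, 8]) = [2, 7, 8, 9, 11].
Step 2: Create iterator and skip 1 elements.
Step 3: next() returns 7.
Therefore ans = 7.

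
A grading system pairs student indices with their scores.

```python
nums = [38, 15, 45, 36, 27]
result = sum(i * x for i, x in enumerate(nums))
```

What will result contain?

Step 1: Compute i * x for each (i, x) in enumerate([38, 15, 45, 36, 27]):
  i=0, x=38: 0*38 = 0
  i=1, x=15: 1*15 = 15
  i=2, x=45: 2*45 = 90
  i=3, x=36: 3*36 = 108
  i=4, x=27: 4*27 = 108
Step 2: sum = 0 + 15 + 90 + 108 + 108 = 321.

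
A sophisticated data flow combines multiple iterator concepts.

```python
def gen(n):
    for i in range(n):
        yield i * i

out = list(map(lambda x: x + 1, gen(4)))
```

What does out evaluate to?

Step 1: gen(4) yields squares: [0, 1, 4, 9].
Step 2: map adds 1 to each: [1, 2, 5, 10].
Therefore out = [1, 2, 5, 10].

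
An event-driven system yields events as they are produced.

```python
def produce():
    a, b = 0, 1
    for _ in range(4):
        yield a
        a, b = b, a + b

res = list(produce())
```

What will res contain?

Step 1: Fibonacci-like sequence starting with a=0, b=1:
  Iteration 1: yield a=0, then a,b = 1,1
  Iteration 2: yield a=1, then a,b = 1,2
  Iteration 3: yield a=1, then a,b = 2,3
  Iteration 4: yield a=2, then a,b = 3,5
Therefore res = [0, 1, 1, 2].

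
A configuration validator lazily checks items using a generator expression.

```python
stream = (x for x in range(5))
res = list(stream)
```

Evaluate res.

Step 1: Generator expression iterates range(5): [0, 1, 2, 3, 4].
Step 2: list() collects all values.
Therefore res = [0, 1, 2, 3, 4].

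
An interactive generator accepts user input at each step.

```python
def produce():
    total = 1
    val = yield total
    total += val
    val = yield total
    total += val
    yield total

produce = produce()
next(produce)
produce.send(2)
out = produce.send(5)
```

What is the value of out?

Step 1: next() -> yield total=1.
Step 2: send(2) -> val=2, total = 1+2 = 3, yield 3.
Step 3: send(5) -> val=5, total = 3+5 = 8, yield 8.
Therefore out = 8.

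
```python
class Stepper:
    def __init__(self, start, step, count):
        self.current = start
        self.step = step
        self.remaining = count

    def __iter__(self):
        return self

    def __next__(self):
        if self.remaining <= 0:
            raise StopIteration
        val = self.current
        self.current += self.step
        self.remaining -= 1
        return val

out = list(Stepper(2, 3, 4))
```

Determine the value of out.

Step 1: Stepper starts at 2, increments by 3, for 4 steps:
  Yield 2, then current += 3
  Yield 5, then current += 3
  Yield 8, then current += 3
  Yield 11, then current += 3
Therefore out = [2, 5, 8, 11].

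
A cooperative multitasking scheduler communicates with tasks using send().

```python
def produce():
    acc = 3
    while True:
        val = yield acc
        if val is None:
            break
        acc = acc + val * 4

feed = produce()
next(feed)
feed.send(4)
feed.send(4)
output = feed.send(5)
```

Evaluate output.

Step 1: next() -> yield acc=3.
Step 2: send(4) -> val=4, acc = 3 + 4*4 = 19, yield 19.
Step 3: send(4) -> val=4, acc = 19 + 4*4 = 35, yield 35.
Step 4: send(5) -> val=5, acc = 35 + 5*4 = 55, yield 55.
Therefore output = 55.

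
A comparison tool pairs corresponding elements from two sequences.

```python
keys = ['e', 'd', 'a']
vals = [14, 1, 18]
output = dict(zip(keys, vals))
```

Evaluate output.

Step 1: zip pairs keys with values:
  'e' -> 14
  'd' -> 1
  'a' -> 18
Therefore output = {'e': 14, 'd': 1, 'a': 18}.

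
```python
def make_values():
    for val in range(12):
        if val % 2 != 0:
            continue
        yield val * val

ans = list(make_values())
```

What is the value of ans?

Step 1: Only yield val**2 when val is divisible by 2:
  val=0: 0 % 2 == 0, yield 0**2 = 0
  val=2: 2 % 2 == 0, yield 2**2 = 4
  val=4: 4 % 2 == 0, yield 4**2 = 16
  val=6: 6 % 2 == 0, yield 6**2 = 36
  val=8: 8 % 2 == 0, yield 8**2 = 64
  val=10: 10 % 2 == 0, yield 10**2 = 100
Therefore ans = [0, 4, 16, 36, 64, 100].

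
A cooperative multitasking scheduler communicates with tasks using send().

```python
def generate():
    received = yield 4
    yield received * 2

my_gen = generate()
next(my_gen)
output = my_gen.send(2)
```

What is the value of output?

Step 1: next(my_gen) advances to first yield, producing 4.
Step 2: send(2) resumes, received = 2.
Step 3: yield received * 2 = 2 * 2 = 4.
Therefore output = 4.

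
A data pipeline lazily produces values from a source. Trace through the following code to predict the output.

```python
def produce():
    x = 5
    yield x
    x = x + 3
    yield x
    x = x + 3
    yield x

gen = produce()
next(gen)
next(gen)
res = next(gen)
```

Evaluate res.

Step 1: Trace through generator execution:
  Yield 1: x starts at 5, yield 5
  Yield 2: x = 5 + 3 = 8, yield 8
  Yield 3: x = 8 + 3 = 11, yield 11
Step 2: First next() gets 5, second next() gets the second value, third next() yields 11.
Therefore res = 11.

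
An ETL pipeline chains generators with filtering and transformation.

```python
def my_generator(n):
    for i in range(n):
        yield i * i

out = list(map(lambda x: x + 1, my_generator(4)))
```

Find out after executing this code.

Step 1: my_generator(4) yields squares: [0, 1, 4, 9].
Step 2: map adds 1 to each: [1, 2, 5, 10].
Therefore out = [1, 2, 5, 10].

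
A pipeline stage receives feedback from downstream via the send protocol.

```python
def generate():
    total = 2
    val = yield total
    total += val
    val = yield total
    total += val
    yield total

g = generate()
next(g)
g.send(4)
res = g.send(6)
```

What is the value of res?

Step 1: next() -> yield total=2.
Step 2: send(4) -> val=4, total = 2+4 = 6, yield 6.
Step 3: send(6) -> val=6, total = 6+6 = 12, yield 12.
Therefore res = 12.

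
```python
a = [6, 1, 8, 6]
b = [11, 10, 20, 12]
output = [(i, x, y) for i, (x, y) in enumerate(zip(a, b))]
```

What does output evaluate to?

Step 1: enumerate(zip(a, b)) gives index with paired elements:
  i=0: (6, 11)
  i=1: (1, 10)
  i=2: (8, 20)
  i=3: (6, 12)
Therefore output = [(0, 6, 11), (1, 1, 10), (2, 8, 20), (3, 6, 12)].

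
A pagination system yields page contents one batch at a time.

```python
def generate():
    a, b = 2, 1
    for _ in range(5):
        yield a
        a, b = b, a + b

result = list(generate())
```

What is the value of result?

Step 1: Fibonacci-like sequence starting with a=2, b=1:
  Iteration 1: yield a=2, then a,b = 1,3
  Iteration 2: yield a=1, then a,b = 3,4
  Iteration 3: yield a=3, then a,b = 4,7
  Iteration 4: yield a=4, then a,b = 7,11
  Iteration 5: yield a=7, then a,b = 11,18
Therefore result = [2, 1, 3, 4, 7].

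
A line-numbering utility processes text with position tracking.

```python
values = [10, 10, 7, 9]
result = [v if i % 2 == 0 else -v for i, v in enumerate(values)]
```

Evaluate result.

Step 1: For each (i, v), keep v if i is even, negate if odd:
  i=0 (even): keep 10
  i=1 (odd): negate to -10
  i=2 (even): keep 7
  i=3 (odd): negate to -9
Therefore result = [10, -10, 7, -9].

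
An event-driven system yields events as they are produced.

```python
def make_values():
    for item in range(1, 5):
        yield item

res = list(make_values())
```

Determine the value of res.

Step 1: The generator yields each value from range(1, 5).
Step 2: list() consumes all yields: [1, 2, 3, 4].
Therefore res = [1, 2, 3, 4].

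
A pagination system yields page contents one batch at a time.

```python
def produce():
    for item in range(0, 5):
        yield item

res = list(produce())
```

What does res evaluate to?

Step 1: The generator yields each value from range(0, 5).
Step 2: list() consumes all yields: [0, 1, 2, 3, 4].
Therefore res = [0, 1, 2, 3, 4].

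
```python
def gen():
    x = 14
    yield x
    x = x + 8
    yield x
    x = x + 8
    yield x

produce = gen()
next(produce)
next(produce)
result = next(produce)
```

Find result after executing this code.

Step 1: Trace through generator execution:
  Yield 1: x starts at 14, yield 14
  Yield 2: x = 14 + 8 = 22, yield 22
  Yield 3: x = 22 + 8 = 30, yield 30
Step 2: First next() gets 14, second next() gets the second value, third next() yields 30.
Therefore result = 30.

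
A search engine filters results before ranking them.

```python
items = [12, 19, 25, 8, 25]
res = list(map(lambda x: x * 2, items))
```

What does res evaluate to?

Step 1: Apply lambda x: x * 2 to each element:
  12 -> 24
  19 -> 38
  25 -> 50
  8 -> 16
  25 -> 50
Therefore res = [24, 38, 50, 16, 50].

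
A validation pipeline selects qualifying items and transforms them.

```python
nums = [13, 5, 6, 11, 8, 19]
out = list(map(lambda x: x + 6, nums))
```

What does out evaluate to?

Step 1: Apply lambda x: x + 6 to each element:
  13 -> 19
  5 -> 11
  6 -> 12
  11 -> 17
  8 -> 14
  19 -> 25
Therefore out = [19, 11, 12, 17, 14, 25].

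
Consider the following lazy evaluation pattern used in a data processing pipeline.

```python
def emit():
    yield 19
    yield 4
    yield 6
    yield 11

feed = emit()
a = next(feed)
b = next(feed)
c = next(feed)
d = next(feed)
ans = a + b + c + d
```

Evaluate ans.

Step 1: Create generator and consume all values:
  a = next(feed) = 19
  b = next(feed) = 4
  c = next(feed) = 6
  d = next(feed) = 11
Step 2: ans = 19 + 4 + 6 + 11 = 40.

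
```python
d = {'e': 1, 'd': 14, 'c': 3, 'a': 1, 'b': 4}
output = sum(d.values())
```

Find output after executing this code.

Step 1: d.values() = [1, 14, 3, 1, 4].
Step 2: sum = 23.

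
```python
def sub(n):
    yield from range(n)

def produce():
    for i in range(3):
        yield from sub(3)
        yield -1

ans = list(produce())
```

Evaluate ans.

Step 1: For each i in range(3):
  i=0: yield from sub(3) -> [0, 1, 2], then yield -1
  i=1: yield from sub(3) -> [0, 1, 2], then yield -1
  i=2: yield from sub(3) -> [0, 1, 2], then yield -1
Therefore ans = [0, 1, 2, -1, 0, 1, 2, -1, 0, 1, 2, -1].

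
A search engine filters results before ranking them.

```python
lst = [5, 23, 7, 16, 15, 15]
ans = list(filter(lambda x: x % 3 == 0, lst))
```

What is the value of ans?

Step 1: Filter elements divisible by 3:
  5 % 3 = 2: removed
  23 % 3 = 2: removed
  7 % 3 = 1: removed
  16 % 3 = 1: removed
  15 % 3 = 0: kept
  15 % 3 = 0: kept
Therefore ans = [15, 15].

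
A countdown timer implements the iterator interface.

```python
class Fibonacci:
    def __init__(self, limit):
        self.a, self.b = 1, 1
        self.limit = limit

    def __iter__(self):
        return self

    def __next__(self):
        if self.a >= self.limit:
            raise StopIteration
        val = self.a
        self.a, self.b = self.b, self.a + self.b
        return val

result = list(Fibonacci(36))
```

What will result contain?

Step 1: Fibonacci-like sequence (a=1, b=1) until >= 36:
  Yield 1, then a,b = 1,2
  Yield 1, then a,b = 2,3
  Yield 2, then a,b = 3,5
  Yield 3, then a,b = 5,8
  Yield 5, then a,b = 8,13
  Yield 8, then a,b = 13,21
  Yield 13, then a,b = 21,34
  Yield 21, then a,b = 34,55
  Yield 34, then a,b = 55,89
Step 2: 55 >= 36, stop.
Therefore result = [1, 1, 2, 3, 5, 8, 13, 21, 34].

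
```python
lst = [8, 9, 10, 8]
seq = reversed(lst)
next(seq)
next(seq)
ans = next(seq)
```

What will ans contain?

Step 1: reversed([8, 9, 10, 8]) gives iterator: [8, 10, 9, 8].
Step 2: First next() = 8, second next() = 10.
Step 3: Third next() = 9.
Therefore ans = 9.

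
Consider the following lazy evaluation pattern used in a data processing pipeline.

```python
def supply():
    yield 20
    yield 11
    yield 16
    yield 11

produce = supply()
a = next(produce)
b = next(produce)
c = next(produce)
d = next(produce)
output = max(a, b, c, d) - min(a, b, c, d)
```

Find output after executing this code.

Step 1: Create generator and consume all values:
  a = next(produce) = 20
  b = next(produce) = 11
  c = next(produce) = 16
  d = next(produce) = 11
Step 2: max = 20, min = 11, output = 20 - 11 = 9.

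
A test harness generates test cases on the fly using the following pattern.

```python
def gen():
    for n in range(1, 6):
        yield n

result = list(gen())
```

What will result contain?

Step 1: The generator yields each value from range(1, 6).
Step 2: list() consumes all yields: [1, 2, 3, 4, 5].
Therefore result = [1, 2, 3, 4, 5].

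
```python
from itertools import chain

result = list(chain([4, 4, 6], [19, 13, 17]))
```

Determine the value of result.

Step 1: chain() concatenates iterables: [4, 4, 6] + [19, 13, 17].
Therefore result = [4, 4, 6, 19, 13, 17].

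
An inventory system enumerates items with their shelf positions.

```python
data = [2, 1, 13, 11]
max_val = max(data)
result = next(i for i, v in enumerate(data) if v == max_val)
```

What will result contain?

Step 1: max([2, 1, 13, 11]) = 13.
Step 2: Find first index where value == 13:
  Index 0: 2 != 13
  Index 1: 1 != 13
  Index 2: 13 == 13, found!
Therefore result = 2.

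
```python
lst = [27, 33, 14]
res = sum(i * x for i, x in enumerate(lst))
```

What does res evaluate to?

Step 1: Compute i * x for each (i, x) in enumerate([27, 33, 14]):
  i=0, x=27: 0*27 = 0
  i=1, x=33: 1*33 = 33
  i=2, x=14: 2*14 = 28
Step 2: sum = 0 + 33 + 28 = 61.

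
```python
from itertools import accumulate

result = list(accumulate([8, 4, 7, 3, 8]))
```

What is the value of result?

Step 1: accumulate computes running sums:
  + 8 = 8
  + 4 = 12
  + 7 = 19
  + 3 = 22
  + 8 = 30
Therefore result = [8, 12, 19, 22, 30].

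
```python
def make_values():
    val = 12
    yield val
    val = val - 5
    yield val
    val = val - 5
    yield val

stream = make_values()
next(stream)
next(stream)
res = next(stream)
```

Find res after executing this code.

Step 1: Trace through generator execution:
  Yield 1: val starts at 12, yield 12
  Yield 2: val = 12 - 5 = 7, yield 7
  Yield 3: val = 7 - 5 = 2, yield 2
Step 2: First next() gets 12, second next() gets the second value, third next() yields 2.
Therefore res = 2.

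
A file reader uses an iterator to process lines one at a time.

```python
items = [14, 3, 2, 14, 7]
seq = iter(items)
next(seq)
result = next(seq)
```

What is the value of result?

Step 1: Create iterator over [14, 3, 2, 14, 7].
Step 2: next() consumes 14.
Step 3: next() returns 3.
Therefore result = 3.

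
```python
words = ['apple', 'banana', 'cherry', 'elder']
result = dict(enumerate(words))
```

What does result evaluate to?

Step 1: enumerate pairs indices with words:
  0 -> 'apple'
  1 -> 'banana'
  2 -> 'cherry'
  3 -> 'elder'
Therefore result = {0: 'apple', 1: 'banana', 2: 'cherry', 3: 'elder'}.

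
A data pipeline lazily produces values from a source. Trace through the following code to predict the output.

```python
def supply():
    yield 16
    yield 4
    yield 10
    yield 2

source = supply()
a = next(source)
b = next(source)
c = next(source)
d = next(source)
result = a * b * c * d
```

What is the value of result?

Step 1: Create generator and consume all values:
  a = next(source) = 16
  b = next(source) = 4
  c = next(source) = 10
  d = next(source) = 2
Step 2: result = 16 * 4 * 10 * 2 = 1280.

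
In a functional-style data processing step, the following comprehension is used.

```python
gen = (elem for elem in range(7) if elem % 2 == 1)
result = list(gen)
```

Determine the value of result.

Step 1: Filter range(7) keeping only odd values:
  elem=0: even, excluded
  elem=1: odd, included
  elem=2: even, excluded
  elem=3: odd, included
  elem=4: even, excluded
  elem=5: odd, included
  elem=6: even, excluded
Therefore result = [1, 3, 5].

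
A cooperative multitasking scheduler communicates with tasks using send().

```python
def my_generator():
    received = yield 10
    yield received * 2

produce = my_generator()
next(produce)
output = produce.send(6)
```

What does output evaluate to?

Step 1: next(produce) advances to first yield, producing 10.
Step 2: send(6) resumes, received = 6.
Step 3: yield received * 2 = 6 * 2 = 12.
Therefore output = 12.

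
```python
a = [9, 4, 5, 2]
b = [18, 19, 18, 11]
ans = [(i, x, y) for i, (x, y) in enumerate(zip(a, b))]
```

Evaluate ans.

Step 1: enumerate(zip(a, b)) gives index with paired elements:
  i=0: (9, 18)
  i=1: (4, 19)
  i=2: (5, 18)
  i=3: (2, 11)
Therefore ans = [(0, 9, 18), (1, 4, 19), (2, 5, 18), (3, 2, 11)].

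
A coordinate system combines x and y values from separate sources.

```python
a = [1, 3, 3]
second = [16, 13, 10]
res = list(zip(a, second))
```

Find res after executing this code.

Step 1: zip pairs elements at same index:
  Index 0: (1, 16)
  Index 1: (3, 13)
  Index 2: (3, 10)
Therefore res = [(1, 16), (3, 13), (3, 10)].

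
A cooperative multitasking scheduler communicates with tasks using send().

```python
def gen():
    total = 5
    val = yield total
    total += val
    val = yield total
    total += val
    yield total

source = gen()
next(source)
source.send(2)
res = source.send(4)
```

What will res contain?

Step 1: next() -> yield total=5.
Step 2: send(2) -> val=2, total = 5+2 = 7, yield 7.
Step 3: send(4) -> val=4, total = 7+4 = 11, yield 11.
Therefore res = 11.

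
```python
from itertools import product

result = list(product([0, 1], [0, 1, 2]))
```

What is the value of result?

Step 1: product([0, 1], [0, 1, 2]) gives all pairs:
  (0, 0)
  (0, 1)
  (0, 2)
  (1, 0)
  (1, 1)
  (1, 2)
Therefore result = [(0, 0), (0, 1), (0, 2), (1, 0), (1, 1), (1, 2)].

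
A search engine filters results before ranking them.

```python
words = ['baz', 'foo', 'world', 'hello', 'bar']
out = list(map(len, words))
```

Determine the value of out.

Step 1: Map len() to each word:
  'baz' -> 3
  'foo' -> 3
  'world' -> 5
  'hello' -> 5
  'bar' -> 3
Therefore out = [3, 3, 5, 5, 3].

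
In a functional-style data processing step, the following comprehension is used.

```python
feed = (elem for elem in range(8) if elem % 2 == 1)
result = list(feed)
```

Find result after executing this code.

Step 1: Filter range(8) keeping only odd values:
  elem=0: even, excluded
  elem=1: odd, included
  elem=2: even, excluded
  elem=3: odd, included
  elem=4: even, excluded
  elem=5: odd, included
  elem=6: even, excluded
  elem=7: odd, included
Therefore result = [1, 3, 5, 7].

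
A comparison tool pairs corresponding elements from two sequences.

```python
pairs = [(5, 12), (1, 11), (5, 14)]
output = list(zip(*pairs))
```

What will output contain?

Step 1: zip(*pairs) transposes: unzips [(5, 12), (1, 11), (5, 14)] into separate sequences.
Step 2: First elements: (5, 1, 5), second elements: (12, 11, 14).
Therefore output = [(5, 1, 5), (12, 11, 14)].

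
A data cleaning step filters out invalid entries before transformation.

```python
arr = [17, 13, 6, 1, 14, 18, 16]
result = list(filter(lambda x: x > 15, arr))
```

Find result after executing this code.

Step 1: Filter elements > 15:
  17: kept
  13: removed
  6: removed
  1: removed
  14: removed
  18: kept
  16: kept
Therefore result = [17, 18, 16].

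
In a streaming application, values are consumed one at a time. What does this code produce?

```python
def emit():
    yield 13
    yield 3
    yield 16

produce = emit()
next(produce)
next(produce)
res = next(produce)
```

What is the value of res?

Step 1: emit() creates a generator.
Step 2: next(produce) yields 13 (consumed and discarded).
Step 3: next(produce) yields 3 (consumed and discarded).
Step 4: next(produce) yields 16, assigned to res.
Therefore res = 16.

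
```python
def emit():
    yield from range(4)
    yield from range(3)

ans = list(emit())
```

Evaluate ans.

Step 1: Trace yields in order:
  yield 0
  yield 1
  yield 2
  yield 3
  yield 0
  yield 1
  yield 2
Therefore ans = [0, 1, 2, 3, 0, 1, 2].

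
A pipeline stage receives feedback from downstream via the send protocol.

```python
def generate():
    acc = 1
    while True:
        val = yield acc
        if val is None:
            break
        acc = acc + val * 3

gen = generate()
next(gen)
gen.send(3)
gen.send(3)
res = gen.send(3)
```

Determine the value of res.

Step 1: next() -> yield acc=1.
Step 2: send(3) -> val=3, acc = 1 + 3*3 = 10, yield 10.
Step 3: send(3) -> val=3, acc = 10 + 3*3 = 19, yield 19.
Step 4: send(3) -> val=3, acc = 19 + 3*3 = 28, yield 28.
Therefore res = 28.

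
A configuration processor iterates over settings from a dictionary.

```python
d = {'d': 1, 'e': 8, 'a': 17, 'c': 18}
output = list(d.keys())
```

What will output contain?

Step 1: d.keys() returns the dictionary keys in insertion order.
Therefore output = ['d', 'e', 'a', 'c'].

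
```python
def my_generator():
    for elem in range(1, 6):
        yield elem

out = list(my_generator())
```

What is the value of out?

Step 1: The generator yields each value from range(1, 6).
Step 2: list() consumes all yields: [1, 2, 3, 4, 5].
Therefore out = [1, 2, 3, 4, 5].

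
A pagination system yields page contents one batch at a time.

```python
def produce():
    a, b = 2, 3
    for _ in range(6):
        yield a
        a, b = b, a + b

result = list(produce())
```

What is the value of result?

Step 1: Fibonacci-like sequence starting with a=2, b=3:
  Iteration 1: yield a=2, then a,b = 3,5
  Iteration 2: yield a=3, then a,b = 5,8
  Iteration 3: yield a=5, then a,b = 8,13
  Iteration 4: yield a=8, then a,b = 13,21
  Iteration 5: yield a=13, then a,b = 21,34
  Iteration 6: yield a=21, then a,b = 34,55
Therefore result = [2, 3, 5, 8, 13, 21].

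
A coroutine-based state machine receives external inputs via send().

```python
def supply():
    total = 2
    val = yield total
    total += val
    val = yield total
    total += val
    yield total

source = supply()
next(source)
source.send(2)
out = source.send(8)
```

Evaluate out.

Step 1: next() -> yield total=2.
Step 2: send(2) -> val=2, total = 2+2 = 4, yield 4.
Step 3: send(8) -> val=8, total = 4+8 = 12, yield 12.
Therefore out = 12.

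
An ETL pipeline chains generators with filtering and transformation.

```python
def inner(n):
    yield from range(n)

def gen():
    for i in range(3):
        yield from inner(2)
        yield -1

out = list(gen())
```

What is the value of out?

Step 1: For each i in range(3):
  i=0: yield from inner(2) -> [0, 1], then yield -1
  i=1: yield from inner(2) -> [0, 1], then yield -1
  i=2: yield from inner(2) -> [0, 1], then yield -1
Therefore out = [0, 1, -1, 0, 1, -1, 0, 1, -1].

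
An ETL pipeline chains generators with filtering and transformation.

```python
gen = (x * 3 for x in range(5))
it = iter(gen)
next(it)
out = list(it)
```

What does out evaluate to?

Step 1: Generator produces [0, 3, 6, 9, 12].
Step 2: next(it) consumes first element (0).
Step 3: list(it) collects remaining: [3, 6, 9, 12].
Therefore out = [3, 6, 9, 12].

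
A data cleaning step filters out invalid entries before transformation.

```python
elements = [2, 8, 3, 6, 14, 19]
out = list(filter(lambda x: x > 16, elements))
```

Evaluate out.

Step 1: Filter elements > 16:
  2: removed
  8: removed
  3: removed
  6: removed
  14: removed
  19: kept
Therefore out = [19].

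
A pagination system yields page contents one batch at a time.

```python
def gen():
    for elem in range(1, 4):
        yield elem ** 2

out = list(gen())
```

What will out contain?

Step 1: For each elem in range(1, 4), yield elem**2:
  elem=1: yield 1**2 = 1
  elem=2: yield 2**2 = 4
  elem=3: yield 3**2 = 9
Therefore out = [1, 4, 9].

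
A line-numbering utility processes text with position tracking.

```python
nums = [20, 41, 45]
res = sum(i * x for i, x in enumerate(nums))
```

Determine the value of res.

Step 1: Compute i * x for each (i, x) in enumerate([20, 41, 45]):
  i=0, x=20: 0*20 = 0
  i=1, x=41: 1*41 = 41
  i=2, x=45: 2*45 = 90
Step 2: sum = 0 + 41 + 90 = 131.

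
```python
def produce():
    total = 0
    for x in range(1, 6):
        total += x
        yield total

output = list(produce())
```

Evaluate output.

Step 1: Generator accumulates running sum:
  x=1: total = 1, yield 1
  x=2: total = 3, yield 3
  x=3: total = 6, yield 6
  x=4: total = 10, yield 10
  x=5: total = 15, yield 15
Therefore output = [1, 3, 6, 10, 15].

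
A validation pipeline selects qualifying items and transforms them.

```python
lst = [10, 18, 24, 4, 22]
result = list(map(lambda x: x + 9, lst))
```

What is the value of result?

Step 1: Apply lambda x: x + 9 to each element:
  10 -> 19
  18 -> 27
  24 -> 33
  4 -> 13
  22 -> 31
Therefore result = [19, 27, 33, 13, 31].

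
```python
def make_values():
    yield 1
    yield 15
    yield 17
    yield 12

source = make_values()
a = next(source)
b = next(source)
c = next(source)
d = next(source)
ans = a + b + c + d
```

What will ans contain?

Step 1: Create generator and consume all values:
  a = next(source) = 1
  b = next(source) = 15
  c = next(source) = 17
  d = next(source) = 12
Step 2: ans = 1 + 15 + 17 + 12 = 45.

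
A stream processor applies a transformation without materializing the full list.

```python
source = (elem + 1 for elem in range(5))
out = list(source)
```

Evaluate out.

Step 1: For each elem in range(5), compute elem+1:
  elem=0: 0+1 = 1
  elem=1: 1+1 = 2
  elem=2: 2+1 = 3
  elem=3: 3+1 = 4
  elem=4: 4+1 = 5
Therefore out = [1, 2, 3, 4, 5].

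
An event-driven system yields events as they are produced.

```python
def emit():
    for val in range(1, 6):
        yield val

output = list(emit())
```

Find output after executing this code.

Step 1: The generator yields each value from range(1, 6).
Step 2: list() consumes all yields: [1, 2, 3, 4, 5].
Therefore output = [1, 2, 3, 4, 5].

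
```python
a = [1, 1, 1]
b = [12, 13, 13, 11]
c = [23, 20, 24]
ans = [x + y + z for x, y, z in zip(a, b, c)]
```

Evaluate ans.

Step 1: zip three lists (truncates to shortest, len=3):
  1 + 12 + 23 = 36
  1 + 13 + 20 = 34
  1 + 13 + 24 = 38
Therefore ans = [36, 34, 38].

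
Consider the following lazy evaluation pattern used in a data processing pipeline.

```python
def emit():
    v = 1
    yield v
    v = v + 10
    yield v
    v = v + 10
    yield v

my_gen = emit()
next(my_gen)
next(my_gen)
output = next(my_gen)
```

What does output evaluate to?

Step 1: Trace through generator execution:
  Yield 1: v starts at 1, yield 1
  Yield 2: v = 1 + 10 = 11, yield 11
  Yield 3: v = 11 + 10 = 21, yield 21
Step 2: First next() gets 1, second next() gets the second value, third next() yields 21.
Therefore output = 21.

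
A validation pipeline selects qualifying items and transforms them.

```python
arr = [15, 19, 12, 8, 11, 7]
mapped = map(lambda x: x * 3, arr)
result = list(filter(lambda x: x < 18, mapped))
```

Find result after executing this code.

Step 1: Map x * 3:
  15 -> 45
  19 -> 57
  12 -> 36
  8 -> 24
  11 -> 33
  7 -> 21
Step 2: Filter for < 18:
  45: removed
  57: removed
  36: removed
  24: removed
  33: removed
  21: removed
Therefore result = [].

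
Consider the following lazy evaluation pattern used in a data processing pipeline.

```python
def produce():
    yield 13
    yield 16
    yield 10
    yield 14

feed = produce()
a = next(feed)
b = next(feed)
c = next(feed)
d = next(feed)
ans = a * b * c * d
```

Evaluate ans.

Step 1: Create generator and consume all values:
  a = next(feed) = 13
  b = next(feed) = 16
  c = next(feed) = 10
  d = next(feed) = 14
Step 2: ans = 13 * 16 * 10 * 14 = 29120.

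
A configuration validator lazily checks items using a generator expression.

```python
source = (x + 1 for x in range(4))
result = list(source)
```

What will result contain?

Step 1: For each x in range(4), compute x+1:
  x=0: 0+1 = 1
  x=1: 1+1 = 2
  x=2: 2+1 = 3
  x=3: 3+1 = 4
Therefore result = [1, 2, 3, 4].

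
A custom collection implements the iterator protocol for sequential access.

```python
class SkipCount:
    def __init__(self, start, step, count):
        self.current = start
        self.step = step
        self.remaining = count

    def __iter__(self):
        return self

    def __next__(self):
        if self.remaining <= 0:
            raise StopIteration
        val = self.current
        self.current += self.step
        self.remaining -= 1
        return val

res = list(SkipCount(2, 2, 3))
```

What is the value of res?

Step 1: SkipCount starts at 2, increments by 2, for 3 steps:
  Yield 2, then current += 2
  Yield 4, then current += 2
  Yield 6, then current += 2
Therefore res = [2, 4, 6].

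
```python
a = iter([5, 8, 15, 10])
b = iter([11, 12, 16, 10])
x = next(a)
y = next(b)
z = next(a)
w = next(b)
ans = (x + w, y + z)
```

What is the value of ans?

Step 1: a iterates [5, 8, 15, 10], b iterates [11, 12, 16, 10].
Step 2: x = next(a) = 5, y = next(b) = 11.
Step 3: z = next(a) = 8, w = next(b) = 12.
Step 4: ans = (5 + 12, 11 + 8) = (17, 19).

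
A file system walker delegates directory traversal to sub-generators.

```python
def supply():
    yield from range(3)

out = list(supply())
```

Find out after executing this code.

Step 1: yield from delegates to the iterable, yielding each element.
Step 2: Collected values: [0, 1, 2].
Therefore out = [0, 1, 2].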